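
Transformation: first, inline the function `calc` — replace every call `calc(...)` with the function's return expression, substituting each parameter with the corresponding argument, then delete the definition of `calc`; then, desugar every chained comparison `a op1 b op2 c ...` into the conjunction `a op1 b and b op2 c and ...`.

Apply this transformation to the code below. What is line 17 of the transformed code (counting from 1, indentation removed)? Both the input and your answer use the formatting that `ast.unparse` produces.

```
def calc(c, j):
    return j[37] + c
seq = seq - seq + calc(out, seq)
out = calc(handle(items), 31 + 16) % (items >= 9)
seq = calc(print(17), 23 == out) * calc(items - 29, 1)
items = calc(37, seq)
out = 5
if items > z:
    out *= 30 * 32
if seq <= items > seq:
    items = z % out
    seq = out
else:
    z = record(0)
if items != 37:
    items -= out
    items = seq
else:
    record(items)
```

Transformed code:
seq = seq - seq + (seq[37] + out)
out = ((31 + 16)[37] + handle(items)) % (items >= 9)
seq = ((23 == out)[37] + print(17)) * (1[37] + (items - 29))
items = seq[37] + 37
out = 5
if items > z:
    out *= 30 * 32
if seq <= items and items > seq:
    items = z % out
    seq = out
else:
    z = record(0)
if items != 37:
    items -= out
    items = seq
else:
    record(items)

record(items)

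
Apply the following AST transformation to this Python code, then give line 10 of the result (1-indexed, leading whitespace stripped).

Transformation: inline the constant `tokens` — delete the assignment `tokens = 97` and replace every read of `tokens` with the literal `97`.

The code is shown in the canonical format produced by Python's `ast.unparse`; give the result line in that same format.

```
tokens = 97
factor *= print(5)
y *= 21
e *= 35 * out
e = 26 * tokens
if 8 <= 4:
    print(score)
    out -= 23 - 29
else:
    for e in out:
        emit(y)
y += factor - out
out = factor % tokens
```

emit(y)

Transformed code:
factor *= print(5)
y *= 21
e *= 35 * out
e = 26 * 97
if 8 <= 4:
    print(score)
    out -= 23 - 29
else:
    for e in out:
        emit(y)
y += factor - out
out = factor % 97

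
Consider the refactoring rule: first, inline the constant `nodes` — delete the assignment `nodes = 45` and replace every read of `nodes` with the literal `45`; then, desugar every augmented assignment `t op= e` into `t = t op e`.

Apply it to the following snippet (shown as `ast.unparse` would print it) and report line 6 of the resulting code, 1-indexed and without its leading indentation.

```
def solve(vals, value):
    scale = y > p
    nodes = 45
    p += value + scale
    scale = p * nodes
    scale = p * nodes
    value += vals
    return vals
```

Transformed code:
def solve(vals, value):
    scale = y > p
    p = p + (value + scale)
    scale = p * 45
    scale = p * 45
    value = value + vals
    return vals

value = value + vals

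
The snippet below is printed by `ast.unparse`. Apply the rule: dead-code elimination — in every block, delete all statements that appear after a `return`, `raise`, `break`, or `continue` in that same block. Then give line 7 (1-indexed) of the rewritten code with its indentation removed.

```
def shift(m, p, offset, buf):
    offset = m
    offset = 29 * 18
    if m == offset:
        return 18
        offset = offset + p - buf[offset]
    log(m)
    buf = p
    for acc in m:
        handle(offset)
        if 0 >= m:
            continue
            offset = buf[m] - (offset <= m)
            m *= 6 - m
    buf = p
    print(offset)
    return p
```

Transformed code:
def shift(m, p, offset, buf):
    offset = m
    offset = 29 * 18
    if m == offset:
        return 18
    log(m)
    buf = p
    for acc in m:
        handle(offset)
        if 0 >= m:
            continue
    buf = p
    print(offset)
    return p

buf = p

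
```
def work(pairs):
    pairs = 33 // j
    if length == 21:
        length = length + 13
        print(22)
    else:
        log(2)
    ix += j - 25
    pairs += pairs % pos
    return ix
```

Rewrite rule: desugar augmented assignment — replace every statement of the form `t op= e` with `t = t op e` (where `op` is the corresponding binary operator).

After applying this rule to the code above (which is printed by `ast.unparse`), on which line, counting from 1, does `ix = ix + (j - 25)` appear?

Transformed code:
def work(pairs):
    pairs = 33 // j
    if length == 21:
        length = length + 13
        print(22)
    else:
        log(2)
    ix = ix + (j - 25)
    pairs = pairs + pairs % pos
    return ix

8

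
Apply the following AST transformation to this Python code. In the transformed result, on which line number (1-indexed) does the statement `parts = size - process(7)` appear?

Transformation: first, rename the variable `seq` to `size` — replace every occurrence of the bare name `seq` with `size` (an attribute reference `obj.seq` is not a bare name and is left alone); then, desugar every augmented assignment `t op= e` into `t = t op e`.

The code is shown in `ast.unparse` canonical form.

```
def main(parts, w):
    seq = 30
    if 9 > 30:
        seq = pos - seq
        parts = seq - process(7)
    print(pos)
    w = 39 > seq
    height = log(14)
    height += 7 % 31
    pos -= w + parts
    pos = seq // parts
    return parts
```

5

Transformed code:
def main(parts, w):
    size = 30
    if 9 > 30:
        size = pos - size
        parts = size - process(7)
    print(pos)
    w = 39 > size
    height = log(14)
    height = height + 7 % 31
    pos = pos - (w + parts)
    pos = size // parts
    return parts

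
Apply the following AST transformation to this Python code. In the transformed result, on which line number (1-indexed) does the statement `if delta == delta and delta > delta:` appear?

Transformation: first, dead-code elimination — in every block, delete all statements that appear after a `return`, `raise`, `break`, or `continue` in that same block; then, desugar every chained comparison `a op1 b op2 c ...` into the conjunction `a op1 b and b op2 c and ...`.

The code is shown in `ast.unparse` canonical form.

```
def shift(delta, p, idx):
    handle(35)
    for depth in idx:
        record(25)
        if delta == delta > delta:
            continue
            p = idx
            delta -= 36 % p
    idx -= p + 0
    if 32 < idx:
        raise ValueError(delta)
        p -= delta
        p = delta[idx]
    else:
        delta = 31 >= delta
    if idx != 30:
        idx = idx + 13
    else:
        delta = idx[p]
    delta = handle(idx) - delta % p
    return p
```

Transformed code:
def shift(delta, p, idx):
    handle(35)
    for depth in idx:
        record(25)
        if delta == delta and delta > delta:
            continue
    idx -= p + 0
    if 32 < idx:
        raise ValueError(delta)
    else:
        delta = 31 >= delta
    if idx != 30:
        idx = idx + 13
    else:
        delta = idx[p]
    delta = handle(idx) - delta % p
    return p

5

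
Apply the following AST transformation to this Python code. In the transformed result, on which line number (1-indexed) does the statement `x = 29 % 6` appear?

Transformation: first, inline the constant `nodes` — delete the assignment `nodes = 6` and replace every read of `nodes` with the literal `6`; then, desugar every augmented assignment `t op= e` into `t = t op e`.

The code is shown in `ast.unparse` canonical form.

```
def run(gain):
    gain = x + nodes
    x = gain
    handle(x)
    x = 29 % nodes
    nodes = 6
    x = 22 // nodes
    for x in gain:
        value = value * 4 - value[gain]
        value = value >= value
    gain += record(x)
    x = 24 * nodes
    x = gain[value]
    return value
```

Transformed code:
def run(gain):
    gain = x + 6
    x = gain
    handle(x)
    x = 29 % 6
    x = 22 // 6
    for x in gain:
        value = value * 4 - value[gain]
        value = value >= value
    gain = gain + record(x)
    x = 24 * 6
    x = gain[value]
    return value

5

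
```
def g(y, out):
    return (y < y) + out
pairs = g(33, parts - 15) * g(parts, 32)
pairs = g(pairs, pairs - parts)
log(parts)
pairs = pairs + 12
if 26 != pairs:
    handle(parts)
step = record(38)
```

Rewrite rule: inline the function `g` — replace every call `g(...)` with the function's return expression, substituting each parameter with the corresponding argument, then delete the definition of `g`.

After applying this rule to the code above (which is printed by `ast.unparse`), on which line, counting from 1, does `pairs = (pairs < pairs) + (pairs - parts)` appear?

Transformed code:
pairs = ((33 < 33) + (parts - 15)) * ((parts < parts) + 32)
pairs = (pairs < pairs) + (pairs - parts)
log(parts)
pairs = pairs + 12
if 26 != pairs:
    handle(parts)
step = record(38)

2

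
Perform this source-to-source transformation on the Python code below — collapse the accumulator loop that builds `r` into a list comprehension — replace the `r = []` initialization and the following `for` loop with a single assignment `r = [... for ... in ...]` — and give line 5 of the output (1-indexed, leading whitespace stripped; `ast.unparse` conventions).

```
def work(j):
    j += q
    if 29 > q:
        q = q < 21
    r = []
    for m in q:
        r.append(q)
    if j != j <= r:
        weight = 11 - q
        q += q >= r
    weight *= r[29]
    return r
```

r = [q for m in q]

Transformed code:
def work(j):
    j += q
    if 29 > q:
        q = q < 21
    r = [q for m in q]
    if j != j <= r:
        weight = 11 - q
        q += q >= r
    weight *= r[29]
    return r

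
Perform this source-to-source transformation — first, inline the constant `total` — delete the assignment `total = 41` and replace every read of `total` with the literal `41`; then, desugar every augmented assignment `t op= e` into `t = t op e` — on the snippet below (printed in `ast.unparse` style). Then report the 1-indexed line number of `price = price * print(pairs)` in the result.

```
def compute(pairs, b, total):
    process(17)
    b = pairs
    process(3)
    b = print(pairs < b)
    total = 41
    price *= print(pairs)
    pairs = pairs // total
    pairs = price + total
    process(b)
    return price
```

Transformed code:
def compute(pairs, b, total):
    process(17)
    b = pairs
    process(3)
    b = print(pairs < b)
    price = price * print(pairs)
    pairs = pairs // 41
    pairs = price + 41
    process(b)
    return price

6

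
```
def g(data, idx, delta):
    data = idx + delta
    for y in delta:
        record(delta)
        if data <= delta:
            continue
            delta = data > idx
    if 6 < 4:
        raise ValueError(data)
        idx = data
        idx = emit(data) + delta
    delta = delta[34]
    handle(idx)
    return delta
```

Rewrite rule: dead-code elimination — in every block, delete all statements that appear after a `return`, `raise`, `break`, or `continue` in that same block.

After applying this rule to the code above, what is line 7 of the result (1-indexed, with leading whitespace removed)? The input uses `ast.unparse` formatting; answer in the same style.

Transformed code:
def g(data, idx, delta):
    data = idx + delta
    for y in delta:
        record(delta)
        if data <= delta:
            continue
    if 6 < 4:
        raise ValueError(data)
    delta = delta[34]
    handle(idx)
    return delta

if 6 < 4:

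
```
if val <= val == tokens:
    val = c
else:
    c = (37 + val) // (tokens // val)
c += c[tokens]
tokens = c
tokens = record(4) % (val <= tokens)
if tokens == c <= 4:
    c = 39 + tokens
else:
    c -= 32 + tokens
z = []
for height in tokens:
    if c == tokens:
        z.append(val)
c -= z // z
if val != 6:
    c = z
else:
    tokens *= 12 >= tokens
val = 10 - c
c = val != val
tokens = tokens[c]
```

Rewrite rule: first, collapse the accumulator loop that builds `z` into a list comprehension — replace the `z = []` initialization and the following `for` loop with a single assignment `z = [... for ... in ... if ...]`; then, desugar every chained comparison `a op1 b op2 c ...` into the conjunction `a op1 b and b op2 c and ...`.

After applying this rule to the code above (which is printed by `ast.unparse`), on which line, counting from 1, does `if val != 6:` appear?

Transformed code:
if val <= val and val == tokens:
    val = c
else:
    c = (37 + val) // (tokens // val)
c += c[tokens]
tokens = c
tokens = record(4) % (val <= tokens)
if tokens == c and c <= 4:
    c = 39 + tokens
else:
    c -= 32 + tokens
z = [val for height in tokens if c == tokens]
c -= z // z
if val != 6:
    c = z
else:
    tokens *= 12 >= tokens
val = 10 - c
c = val != val
tokens = tokens[c]

14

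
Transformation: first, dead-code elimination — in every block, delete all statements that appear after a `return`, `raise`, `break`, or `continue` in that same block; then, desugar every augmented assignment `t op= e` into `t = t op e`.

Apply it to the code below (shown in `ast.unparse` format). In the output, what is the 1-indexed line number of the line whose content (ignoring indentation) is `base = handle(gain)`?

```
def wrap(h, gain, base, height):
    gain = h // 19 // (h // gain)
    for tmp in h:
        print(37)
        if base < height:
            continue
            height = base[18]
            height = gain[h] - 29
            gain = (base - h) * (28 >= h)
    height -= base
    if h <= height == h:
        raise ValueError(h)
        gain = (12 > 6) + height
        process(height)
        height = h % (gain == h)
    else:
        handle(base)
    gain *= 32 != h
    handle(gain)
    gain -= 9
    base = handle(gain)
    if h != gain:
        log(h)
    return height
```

Transformed code:
def wrap(h, gain, base, height):
    gain = h // 19 // (h // gain)
    for tmp in h:
        print(37)
        if base < height:
            continue
    height = height - base
    if h <= height == h:
        raise ValueError(h)
    else:
        handle(base)
    gain = gain * (32 != h)
    handle(gain)
    gain = gain - 9
    base = handle(gain)
    if h != gain:
        log(h)
    return height

15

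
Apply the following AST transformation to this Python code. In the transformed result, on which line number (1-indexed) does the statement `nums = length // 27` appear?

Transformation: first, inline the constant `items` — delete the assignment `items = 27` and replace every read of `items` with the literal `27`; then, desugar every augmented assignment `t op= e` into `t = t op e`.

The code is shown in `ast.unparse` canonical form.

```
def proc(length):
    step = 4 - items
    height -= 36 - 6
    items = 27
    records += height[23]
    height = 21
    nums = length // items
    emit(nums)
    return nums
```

6

Transformed code:
def proc(length):
    step = 4 - 27
    height = height - (36 - 6)
    records = records + height[23]
    height = 21
    nums = length // 27
    emit(nums)
    return nums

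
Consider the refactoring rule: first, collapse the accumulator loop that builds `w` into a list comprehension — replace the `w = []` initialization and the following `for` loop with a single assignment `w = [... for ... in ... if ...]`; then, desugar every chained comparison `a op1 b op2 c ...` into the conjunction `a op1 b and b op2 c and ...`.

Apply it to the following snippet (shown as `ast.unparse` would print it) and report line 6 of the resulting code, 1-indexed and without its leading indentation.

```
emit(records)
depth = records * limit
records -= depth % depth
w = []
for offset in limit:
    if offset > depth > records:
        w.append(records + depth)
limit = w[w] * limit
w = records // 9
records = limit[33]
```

Transformed code:
emit(records)
depth = records * limit
records -= depth % depth
w = [records + depth for offset in limit if offset > depth and depth > records]
limit = w[w] * limit
w = records // 9
records = limit[33]

w = records // 9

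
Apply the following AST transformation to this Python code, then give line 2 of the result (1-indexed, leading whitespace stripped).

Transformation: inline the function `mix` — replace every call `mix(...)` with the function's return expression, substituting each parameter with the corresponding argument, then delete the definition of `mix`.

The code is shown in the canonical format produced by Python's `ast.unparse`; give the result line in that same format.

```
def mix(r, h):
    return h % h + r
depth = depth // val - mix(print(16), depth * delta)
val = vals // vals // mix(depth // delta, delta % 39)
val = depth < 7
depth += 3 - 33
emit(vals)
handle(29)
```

val = vals // vals // (delta % 39 % (delta % 39) + depth // delta)

Transformed code:
depth = depth // val - (depth * delta % (depth * delta) + print(16))
val = vals // vals // (delta % 39 % (delta % 39) + depth // delta)
val = depth < 7
depth += 3 - 33
emit(vals)
handle(29)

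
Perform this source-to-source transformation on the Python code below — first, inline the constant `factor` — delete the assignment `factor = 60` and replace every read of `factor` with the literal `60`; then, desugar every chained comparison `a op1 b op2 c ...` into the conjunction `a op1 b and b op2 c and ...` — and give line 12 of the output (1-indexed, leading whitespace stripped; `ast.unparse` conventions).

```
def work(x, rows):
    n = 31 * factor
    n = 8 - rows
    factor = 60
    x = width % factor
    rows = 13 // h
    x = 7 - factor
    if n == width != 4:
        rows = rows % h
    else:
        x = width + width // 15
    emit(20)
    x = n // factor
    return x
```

Transformed code:
def work(x, rows):
    n = 31 * 60
    n = 8 - rows
    x = width % 60
    rows = 13 // h
    x = 7 - 60
    if n == width and width != 4:
        rows = rows % h
    else:
        x = width + width // 15
    emit(20)
    x = n // 60
    return x

x = n // 60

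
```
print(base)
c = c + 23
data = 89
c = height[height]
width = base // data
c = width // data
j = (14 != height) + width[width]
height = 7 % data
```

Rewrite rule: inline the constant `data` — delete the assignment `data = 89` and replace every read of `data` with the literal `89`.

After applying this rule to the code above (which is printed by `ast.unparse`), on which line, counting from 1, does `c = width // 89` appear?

Transformed code:
print(base)
c = c + 23
c = height[height]
width = base // 89
c = width // 89
j = (14 != height) + width[width]
height = 7 % 89

5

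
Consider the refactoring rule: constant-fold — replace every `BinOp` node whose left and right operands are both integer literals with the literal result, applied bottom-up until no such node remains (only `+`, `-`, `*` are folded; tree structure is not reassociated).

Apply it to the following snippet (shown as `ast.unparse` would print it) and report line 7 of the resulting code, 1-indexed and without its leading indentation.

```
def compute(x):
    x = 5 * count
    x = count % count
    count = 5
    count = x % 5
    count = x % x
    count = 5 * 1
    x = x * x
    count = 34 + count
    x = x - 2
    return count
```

count = 5

Transformed code:
def compute(x):
    x = 5 * count
    x = count % count
    count = 5
    count = x % 5
    count = x % x
    count = 5
    x = x * x
    count = 34 + count
    x = x - 2
    return count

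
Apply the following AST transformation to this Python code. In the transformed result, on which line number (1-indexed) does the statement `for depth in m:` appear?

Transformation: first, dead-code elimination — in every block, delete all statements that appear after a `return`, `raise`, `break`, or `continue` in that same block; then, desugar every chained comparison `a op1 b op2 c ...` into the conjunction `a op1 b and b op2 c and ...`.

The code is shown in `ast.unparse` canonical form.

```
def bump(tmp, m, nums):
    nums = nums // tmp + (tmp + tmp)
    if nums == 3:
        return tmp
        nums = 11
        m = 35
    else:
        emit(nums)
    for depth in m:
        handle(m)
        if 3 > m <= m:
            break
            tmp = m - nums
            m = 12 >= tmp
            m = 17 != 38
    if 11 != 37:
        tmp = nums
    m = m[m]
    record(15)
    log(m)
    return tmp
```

Transformed code:
def bump(tmp, m, nums):
    nums = nums // tmp + (tmp + tmp)
    if nums == 3:
        return tmp
    else:
        emit(nums)
    for depth in m:
        handle(m)
        if 3 > m and m <= m:
            break
    if 11 != 37:
        tmp = nums
    m = m[m]
    record(15)
    log(m)
    return tmp

7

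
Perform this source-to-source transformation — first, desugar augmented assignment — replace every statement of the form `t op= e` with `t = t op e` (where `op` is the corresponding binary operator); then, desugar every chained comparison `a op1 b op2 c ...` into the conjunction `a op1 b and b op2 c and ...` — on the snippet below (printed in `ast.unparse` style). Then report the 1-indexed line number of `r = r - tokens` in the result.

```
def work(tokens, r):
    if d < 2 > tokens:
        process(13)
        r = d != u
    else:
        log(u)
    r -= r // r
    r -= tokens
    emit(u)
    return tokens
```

Transformed code:
def work(tokens, r):
    if d < 2 and 2 > tokens:
        process(13)
        r = d != u
    else:
        log(u)
    r = r - r // r
    r = r - tokens
    emit(u)
    return tokens

8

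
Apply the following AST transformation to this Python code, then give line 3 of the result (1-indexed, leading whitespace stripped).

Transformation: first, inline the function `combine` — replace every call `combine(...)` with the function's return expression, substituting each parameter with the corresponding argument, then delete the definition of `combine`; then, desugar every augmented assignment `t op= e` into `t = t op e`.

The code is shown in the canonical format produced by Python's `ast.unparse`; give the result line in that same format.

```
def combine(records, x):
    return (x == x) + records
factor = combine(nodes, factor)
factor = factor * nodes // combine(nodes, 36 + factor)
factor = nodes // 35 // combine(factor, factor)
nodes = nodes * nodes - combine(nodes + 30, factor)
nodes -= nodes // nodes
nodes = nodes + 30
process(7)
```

factor = nodes // 35 // ((factor == factor) + factor)

Transformed code:
factor = (factor == factor) + nodes
factor = factor * nodes // ((36 + factor == 36 + factor) + nodes)
factor = nodes // 35 // ((factor == factor) + factor)
nodes = nodes * nodes - ((factor == factor) + (nodes + 30))
nodes = nodes - nodes // nodes
nodes = nodes + 30
process(7)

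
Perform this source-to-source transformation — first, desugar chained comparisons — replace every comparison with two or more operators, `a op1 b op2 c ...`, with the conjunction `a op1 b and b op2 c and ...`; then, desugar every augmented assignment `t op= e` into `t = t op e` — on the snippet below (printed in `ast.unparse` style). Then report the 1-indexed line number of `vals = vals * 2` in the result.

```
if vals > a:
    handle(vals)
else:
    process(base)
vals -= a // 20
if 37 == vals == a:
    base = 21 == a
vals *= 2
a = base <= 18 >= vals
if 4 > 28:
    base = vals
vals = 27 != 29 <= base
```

Transformed code:
if vals > a:
    handle(vals)
else:
    process(base)
vals = vals - a // 20
if 37 == vals and vals == a:
    base = 21 == a
vals = vals * 2
a = base <= 18 and 18 >= vals
if 4 > 28:
    base = vals
vals = 27 != 29 and 29 <= base

8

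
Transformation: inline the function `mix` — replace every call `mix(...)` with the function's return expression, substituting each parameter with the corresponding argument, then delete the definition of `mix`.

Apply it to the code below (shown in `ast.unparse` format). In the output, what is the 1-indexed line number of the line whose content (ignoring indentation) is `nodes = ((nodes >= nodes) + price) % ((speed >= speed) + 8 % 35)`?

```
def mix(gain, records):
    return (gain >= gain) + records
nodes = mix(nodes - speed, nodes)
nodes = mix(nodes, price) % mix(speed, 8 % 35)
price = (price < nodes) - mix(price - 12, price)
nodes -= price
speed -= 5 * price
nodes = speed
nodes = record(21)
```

2

Transformed code:
nodes = (nodes - speed >= nodes - speed) + nodes
nodes = ((nodes >= nodes) + price) % ((speed >= speed) + 8 % 35)
price = (price < nodes) - ((price - 12 >= price - 12) + price)
nodes -= price
speed -= 5 * price
nodes = speed
nodes = record(21)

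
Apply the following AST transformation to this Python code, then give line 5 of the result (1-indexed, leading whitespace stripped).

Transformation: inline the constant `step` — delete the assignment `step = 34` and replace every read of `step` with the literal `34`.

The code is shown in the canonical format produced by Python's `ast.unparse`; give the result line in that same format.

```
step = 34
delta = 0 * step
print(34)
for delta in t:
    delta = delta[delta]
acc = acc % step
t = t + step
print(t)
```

Transformed code:
delta = 0 * 34
print(34)
for delta in t:
    delta = delta[delta]
acc = acc % 34
t = t + 34
print(t)

acc = acc % 34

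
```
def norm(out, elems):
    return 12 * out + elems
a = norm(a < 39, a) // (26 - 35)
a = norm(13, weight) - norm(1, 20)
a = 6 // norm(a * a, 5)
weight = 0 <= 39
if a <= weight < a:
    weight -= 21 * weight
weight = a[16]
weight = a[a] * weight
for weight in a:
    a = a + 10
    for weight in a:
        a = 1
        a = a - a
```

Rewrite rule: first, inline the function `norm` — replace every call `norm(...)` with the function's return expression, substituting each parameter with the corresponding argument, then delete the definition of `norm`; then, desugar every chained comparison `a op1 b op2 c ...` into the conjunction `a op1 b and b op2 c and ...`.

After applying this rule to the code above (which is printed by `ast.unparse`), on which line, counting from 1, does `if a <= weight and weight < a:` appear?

Transformed code:
a = (12 * (a < 39) + a) // (26 - 35)
a = 12 * 13 + weight - (12 * 1 + 20)
a = 6 // (12 * (a * a) + 5)
weight = 0 <= 39
if a <= weight and weight < a:
    weight -= 21 * weight
weight = a[16]
weight = a[a] * weight
for weight in a:
    a = a + 10
    for weight in a:
        a = 1
        a = a - a

5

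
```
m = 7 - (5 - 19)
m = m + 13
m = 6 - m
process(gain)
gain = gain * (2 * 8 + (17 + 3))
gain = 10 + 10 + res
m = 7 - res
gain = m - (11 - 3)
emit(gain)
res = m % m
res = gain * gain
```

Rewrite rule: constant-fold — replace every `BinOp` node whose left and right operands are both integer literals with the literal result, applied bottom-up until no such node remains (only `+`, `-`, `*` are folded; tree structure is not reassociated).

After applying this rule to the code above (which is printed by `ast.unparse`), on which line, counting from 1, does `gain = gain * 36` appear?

5

Transformed code:
m = 21
m = m + 13
m = 6 - m
process(gain)
gain = gain * 36
gain = 20 + res
m = 7 - res
gain = m - 8
emit(gain)
res = m % m
res = gain * gain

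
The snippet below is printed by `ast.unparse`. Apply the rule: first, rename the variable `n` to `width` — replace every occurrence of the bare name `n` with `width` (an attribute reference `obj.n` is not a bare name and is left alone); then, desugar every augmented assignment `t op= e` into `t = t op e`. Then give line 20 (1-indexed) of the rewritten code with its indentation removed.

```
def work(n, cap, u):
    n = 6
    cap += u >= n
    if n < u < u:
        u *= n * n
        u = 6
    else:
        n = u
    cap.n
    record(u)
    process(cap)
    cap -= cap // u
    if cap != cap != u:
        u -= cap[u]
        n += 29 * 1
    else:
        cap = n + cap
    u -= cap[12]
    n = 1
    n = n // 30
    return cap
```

width = width // 30

Transformed code:
def work(width, cap, u):
    width = 6
    cap = cap + (u >= width)
    if width < u < u:
        u = u * (width * width)
        u = 6
    else:
        width = u
    cap.n
    record(u)
    process(cap)
    cap = cap - cap // u
    if cap != cap != u:
        u = u - cap[u]
        width = width + 29 * 1
    else:
        cap = width + cap
    u = u - cap[12]
    width = 1
    width = width // 30
    return cap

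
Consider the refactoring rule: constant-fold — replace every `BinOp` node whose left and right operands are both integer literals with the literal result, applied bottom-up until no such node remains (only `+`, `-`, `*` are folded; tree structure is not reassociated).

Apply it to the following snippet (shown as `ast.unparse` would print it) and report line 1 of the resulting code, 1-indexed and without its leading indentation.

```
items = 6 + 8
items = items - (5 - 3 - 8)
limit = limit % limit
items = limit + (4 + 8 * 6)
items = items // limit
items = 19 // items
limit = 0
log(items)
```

items = 14

Transformed code:
items = 14
items = items - -6
limit = limit % limit
items = limit + 52
items = items // limit
items = 19 // items
limit = 0
log(items)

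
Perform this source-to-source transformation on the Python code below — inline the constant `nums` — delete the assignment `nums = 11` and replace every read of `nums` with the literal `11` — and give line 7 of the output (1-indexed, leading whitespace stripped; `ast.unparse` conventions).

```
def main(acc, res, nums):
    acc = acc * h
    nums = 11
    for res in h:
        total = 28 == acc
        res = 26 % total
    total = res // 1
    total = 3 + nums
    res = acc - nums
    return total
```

total = 3 + 11

Transformed code:
def main(acc, res, nums):
    acc = acc * h
    for res in h:
        total = 28 == acc
        res = 26 % total
    total = res // 1
    total = 3 + 11
    res = acc - 11
    return total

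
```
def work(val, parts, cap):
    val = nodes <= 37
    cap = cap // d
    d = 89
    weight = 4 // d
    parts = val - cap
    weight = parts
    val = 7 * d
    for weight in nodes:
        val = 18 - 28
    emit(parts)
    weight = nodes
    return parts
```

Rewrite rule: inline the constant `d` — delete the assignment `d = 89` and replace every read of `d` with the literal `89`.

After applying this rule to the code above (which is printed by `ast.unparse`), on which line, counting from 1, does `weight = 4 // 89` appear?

Transformed code:
def work(val, parts, cap):
    val = nodes <= 37
    cap = cap // 89
    weight = 4 // 89
    parts = val - cap
    weight = parts
    val = 7 * 89
    for weight in nodes:
        val = 18 - 28
    emit(parts)
    weight = nodes
    return parts

4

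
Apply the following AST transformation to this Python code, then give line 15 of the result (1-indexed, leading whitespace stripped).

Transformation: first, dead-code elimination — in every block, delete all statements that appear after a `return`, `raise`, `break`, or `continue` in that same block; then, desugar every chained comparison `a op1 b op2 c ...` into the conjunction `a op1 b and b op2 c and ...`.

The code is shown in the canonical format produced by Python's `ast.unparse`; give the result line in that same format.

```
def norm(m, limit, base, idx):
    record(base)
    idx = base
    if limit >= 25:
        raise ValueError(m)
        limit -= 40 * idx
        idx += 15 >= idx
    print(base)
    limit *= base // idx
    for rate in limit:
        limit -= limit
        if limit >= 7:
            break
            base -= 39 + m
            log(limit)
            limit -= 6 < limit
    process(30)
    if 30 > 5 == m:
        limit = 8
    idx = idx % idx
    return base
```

Transformed code:
def norm(m, limit, base, idx):
    record(base)
    idx = base
    if limit >= 25:
        raise ValueError(m)
    print(base)
    limit *= base // idx
    for rate in limit:
        limit -= limit
        if limit >= 7:
            break
    process(30)
    if 30 > 5 and 5 == m:
        limit = 8
    idx = idx % idx
    return base

idx = idx % idx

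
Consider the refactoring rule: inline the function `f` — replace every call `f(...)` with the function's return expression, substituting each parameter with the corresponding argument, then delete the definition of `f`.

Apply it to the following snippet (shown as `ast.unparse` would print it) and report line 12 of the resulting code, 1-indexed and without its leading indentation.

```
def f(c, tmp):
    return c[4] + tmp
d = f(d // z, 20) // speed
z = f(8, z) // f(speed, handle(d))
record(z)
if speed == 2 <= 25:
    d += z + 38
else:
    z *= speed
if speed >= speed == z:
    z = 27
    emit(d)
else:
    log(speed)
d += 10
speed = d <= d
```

Transformed code:
d = ((d // z)[4] + 20) // speed
z = (8[4] + z) // (speed[4] + handle(d))
record(z)
if speed == 2 <= 25:
    d += z + 38
else:
    z *= speed
if speed >= speed == z:
    z = 27
    emit(d)
else:
    log(speed)
d += 10
speed = d <= d

log(speed)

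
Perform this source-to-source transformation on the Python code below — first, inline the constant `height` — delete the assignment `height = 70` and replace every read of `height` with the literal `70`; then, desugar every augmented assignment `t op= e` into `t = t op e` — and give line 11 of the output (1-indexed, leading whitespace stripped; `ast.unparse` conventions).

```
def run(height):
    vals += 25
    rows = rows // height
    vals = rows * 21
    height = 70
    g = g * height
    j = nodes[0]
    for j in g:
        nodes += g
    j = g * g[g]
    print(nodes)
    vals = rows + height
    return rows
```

Transformed code:
def run(height):
    vals = vals + 25
    rows = rows // 70
    vals = rows * 21
    g = g * 70
    j = nodes[0]
    for j in g:
        nodes = nodes + g
    j = g * g[g]
    print(nodes)
    vals = rows + 70
    return rows

vals = rows + 70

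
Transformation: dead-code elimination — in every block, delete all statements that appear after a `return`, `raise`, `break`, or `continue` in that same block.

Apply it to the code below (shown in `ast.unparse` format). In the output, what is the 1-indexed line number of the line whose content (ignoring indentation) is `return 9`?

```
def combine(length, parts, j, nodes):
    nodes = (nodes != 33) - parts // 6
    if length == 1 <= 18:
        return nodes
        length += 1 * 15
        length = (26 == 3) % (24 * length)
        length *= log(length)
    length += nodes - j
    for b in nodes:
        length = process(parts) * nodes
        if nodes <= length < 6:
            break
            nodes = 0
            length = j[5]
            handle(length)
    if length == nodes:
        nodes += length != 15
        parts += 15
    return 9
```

13

Transformed code:
def combine(length, parts, j, nodes):
    nodes = (nodes != 33) - parts // 6
    if length == 1 <= 18:
        return nodes
    length += nodes - j
    for b in nodes:
        length = process(parts) * nodes
        if nodes <= length < 6:
            break
    if length == nodes:
        nodes += length != 15
        parts += 15
    return 9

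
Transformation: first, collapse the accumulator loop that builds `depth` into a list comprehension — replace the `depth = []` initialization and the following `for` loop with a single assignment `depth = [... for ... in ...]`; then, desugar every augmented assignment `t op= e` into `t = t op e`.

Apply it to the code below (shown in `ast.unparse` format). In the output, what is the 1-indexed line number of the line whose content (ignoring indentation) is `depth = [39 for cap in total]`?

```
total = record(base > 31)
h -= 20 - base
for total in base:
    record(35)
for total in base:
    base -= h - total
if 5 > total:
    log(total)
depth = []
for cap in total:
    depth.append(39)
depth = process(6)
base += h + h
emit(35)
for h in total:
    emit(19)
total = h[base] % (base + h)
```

Transformed code:
total = record(base > 31)
h = h - (20 - base)
for total in base:
    record(35)
for total in base:
    base = base - (h - total)
if 5 > total:
    log(total)
depth = [39 for cap in total]
depth = process(6)
base = base + (h + h)
emit(35)
for h in total:
    emit(19)
total = h[base] % (base + h)

9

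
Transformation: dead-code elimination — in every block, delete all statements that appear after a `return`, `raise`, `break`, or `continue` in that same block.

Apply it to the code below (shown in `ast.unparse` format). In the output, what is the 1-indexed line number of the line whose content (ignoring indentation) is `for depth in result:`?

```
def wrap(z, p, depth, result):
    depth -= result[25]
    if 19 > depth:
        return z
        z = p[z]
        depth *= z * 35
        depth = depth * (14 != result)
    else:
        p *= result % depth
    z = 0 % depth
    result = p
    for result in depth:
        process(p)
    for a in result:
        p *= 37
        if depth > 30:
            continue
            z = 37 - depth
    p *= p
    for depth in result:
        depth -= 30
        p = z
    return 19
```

16

Transformed code:
def wrap(z, p, depth, result):
    depth -= result[25]
    if 19 > depth:
        return z
    else:
        p *= result % depth
    z = 0 % depth
    result = p
    for result in depth:
        process(p)
    for a in result:
        p *= 37
        if depth > 30:
            continue
    p *= p
    for depth in result:
        depth -= 30
        p = z
    return 19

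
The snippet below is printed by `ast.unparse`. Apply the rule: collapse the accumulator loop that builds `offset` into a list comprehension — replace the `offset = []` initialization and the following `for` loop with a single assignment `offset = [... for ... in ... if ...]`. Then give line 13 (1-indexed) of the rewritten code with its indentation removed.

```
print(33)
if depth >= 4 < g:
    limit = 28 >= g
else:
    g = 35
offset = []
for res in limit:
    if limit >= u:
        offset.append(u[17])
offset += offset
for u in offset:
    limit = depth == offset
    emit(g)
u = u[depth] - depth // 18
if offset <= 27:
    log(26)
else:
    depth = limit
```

Transformed code:
print(33)
if depth >= 4 < g:
    limit = 28 >= g
else:
    g = 35
offset = [u[17] for res in limit if limit >= u]
offset += offset
for u in offset:
    limit = depth == offset
    emit(g)
u = u[depth] - depth // 18
if offset <= 27:
    log(26)
else:
    depth = limit

log(26)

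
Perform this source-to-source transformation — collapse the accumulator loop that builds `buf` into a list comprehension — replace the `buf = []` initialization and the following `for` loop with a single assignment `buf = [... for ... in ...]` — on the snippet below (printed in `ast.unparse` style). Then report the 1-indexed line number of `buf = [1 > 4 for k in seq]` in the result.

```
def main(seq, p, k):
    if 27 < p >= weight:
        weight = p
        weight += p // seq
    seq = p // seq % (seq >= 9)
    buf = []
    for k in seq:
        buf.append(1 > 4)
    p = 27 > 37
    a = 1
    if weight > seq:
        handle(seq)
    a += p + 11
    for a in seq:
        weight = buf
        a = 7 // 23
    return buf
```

6

Transformed code:
def main(seq, p, k):
    if 27 < p >= weight:
        weight = p
        weight += p // seq
    seq = p // seq % (seq >= 9)
    buf = [1 > 4 for k in seq]
    p = 27 > 37
    a = 1
    if weight > seq:
        handle(seq)
    a += p + 11
    for a in seq:
        weight = buf
        a = 7 // 23
    return buf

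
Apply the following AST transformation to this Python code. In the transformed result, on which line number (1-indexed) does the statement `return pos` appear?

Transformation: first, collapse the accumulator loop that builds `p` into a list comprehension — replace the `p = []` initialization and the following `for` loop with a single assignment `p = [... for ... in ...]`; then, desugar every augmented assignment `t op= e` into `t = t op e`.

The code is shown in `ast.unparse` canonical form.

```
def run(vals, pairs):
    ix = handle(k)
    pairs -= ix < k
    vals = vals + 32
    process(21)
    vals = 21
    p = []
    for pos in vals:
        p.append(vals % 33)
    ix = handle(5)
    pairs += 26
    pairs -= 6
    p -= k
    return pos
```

12

Transformed code:
def run(vals, pairs):
    ix = handle(k)
    pairs = pairs - (ix < k)
    vals = vals + 32
    process(21)
    vals = 21
    p = [vals % 33 for pos in vals]
    ix = handle(5)
    pairs = pairs + 26
    pairs = pairs - 6
    p = p - k
    return pos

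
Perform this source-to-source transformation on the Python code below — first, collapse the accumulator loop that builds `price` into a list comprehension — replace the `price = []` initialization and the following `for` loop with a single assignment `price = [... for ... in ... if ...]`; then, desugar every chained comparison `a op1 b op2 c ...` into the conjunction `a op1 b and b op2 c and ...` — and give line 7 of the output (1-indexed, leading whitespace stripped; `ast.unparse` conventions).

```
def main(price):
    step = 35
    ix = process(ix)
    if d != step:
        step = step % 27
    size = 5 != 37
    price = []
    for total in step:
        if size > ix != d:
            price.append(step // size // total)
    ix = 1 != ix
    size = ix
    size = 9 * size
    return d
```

price = [step // size // total for total in step if size > ix and ix != d]

Transformed code:
def main(price):
    step = 35
    ix = process(ix)
    if d != step:
        step = step % 27
    size = 5 != 37
    price = [step // size // total for total in step if size > ix and ix != d]
    ix = 1 != ix
    size = ix
    size = 9 * size
    return d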